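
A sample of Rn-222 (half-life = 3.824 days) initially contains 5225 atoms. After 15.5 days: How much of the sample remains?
N = N₀(1/2)^(t/t½) = 314.7 atoms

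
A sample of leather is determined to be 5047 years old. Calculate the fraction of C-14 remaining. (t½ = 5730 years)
N/N₀ = (1/2)^(t/t½) = 0.5431 = 54.3%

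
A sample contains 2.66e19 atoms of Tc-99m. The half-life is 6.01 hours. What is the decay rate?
A = λN = 3.068e18 decays/hour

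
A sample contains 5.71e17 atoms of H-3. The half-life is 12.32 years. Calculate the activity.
A = λN = 3.213e16 decays/year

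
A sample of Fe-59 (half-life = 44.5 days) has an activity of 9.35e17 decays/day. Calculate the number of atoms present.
N = A/λ = 6.003e19 atoms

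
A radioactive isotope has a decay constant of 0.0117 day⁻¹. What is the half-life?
t½ = ln(2)/λ = 59.24 days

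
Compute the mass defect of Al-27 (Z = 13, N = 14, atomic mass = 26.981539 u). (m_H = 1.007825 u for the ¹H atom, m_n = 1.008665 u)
Δm = Z·m_H + N·m_n − M = 0.2415 u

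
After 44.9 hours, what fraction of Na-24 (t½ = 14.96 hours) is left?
N/N₀ = (1/2)^(t/t½) = 0.1249 = 12.5%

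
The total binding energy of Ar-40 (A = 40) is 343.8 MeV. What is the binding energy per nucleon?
B.E./A = 343.8/40 = 8.595 MeV/nucleon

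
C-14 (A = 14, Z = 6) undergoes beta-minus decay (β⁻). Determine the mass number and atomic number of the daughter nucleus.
Daughter: A = 14, Z = 7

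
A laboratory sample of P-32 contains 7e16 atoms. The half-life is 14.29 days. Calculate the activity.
A = λN = 3.395e15 decays/day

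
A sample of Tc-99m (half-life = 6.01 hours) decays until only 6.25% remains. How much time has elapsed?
t = t½ × log₂(N₀/N) = 24.04 hours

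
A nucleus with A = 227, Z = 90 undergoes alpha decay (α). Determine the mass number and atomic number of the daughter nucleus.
Daughter: A = 223, Z = 88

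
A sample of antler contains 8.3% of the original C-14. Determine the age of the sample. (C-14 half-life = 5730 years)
Age = t½ × log₂(1/ratio) = 20570 years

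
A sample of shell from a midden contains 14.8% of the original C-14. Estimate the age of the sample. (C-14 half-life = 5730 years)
Age = t½ × log₂(1/ratio) = 15790 years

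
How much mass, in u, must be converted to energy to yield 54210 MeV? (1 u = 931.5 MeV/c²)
m = E/c² = 58.2 u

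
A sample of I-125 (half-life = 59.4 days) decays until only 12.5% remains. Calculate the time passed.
t = t½ × log₂(N₀/N) = 178.2 days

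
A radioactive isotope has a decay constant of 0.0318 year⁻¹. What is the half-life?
t½ = ln(2)/λ = 21.8 years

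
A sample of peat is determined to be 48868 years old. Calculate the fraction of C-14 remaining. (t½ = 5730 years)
N/N₀ = (1/2)^(t/t½) = 0.002708 = 0.271%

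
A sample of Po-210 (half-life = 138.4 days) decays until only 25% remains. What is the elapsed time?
t = t½ × log₂(N₀/N) = 276.8 days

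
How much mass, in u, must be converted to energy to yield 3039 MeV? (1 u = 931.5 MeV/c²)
m = E/c² = 3.262 u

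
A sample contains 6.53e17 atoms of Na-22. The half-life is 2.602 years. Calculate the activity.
A = λN = 1.74e17 decays/year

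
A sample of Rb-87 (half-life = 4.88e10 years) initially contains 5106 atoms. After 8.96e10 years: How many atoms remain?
N = N₀(1/2)^(t/t½) = 1430 atoms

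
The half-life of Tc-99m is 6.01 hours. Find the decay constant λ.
λ = ln(2)/t½ = 0.1153 hour⁻¹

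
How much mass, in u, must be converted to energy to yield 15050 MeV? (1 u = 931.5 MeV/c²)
m = E/c² = 16.16 u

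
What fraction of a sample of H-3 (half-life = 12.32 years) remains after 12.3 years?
N/N₀ = (1/2)^(t/t½) = 0.5006 = 50.1%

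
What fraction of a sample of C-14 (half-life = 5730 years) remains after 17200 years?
N/N₀ = (1/2)^(t/t½) = 0.1248 = 12.5%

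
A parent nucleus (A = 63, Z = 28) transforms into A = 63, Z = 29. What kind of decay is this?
ΔA = 0, ΔZ = +1 ⇒ beta-minus decay (β⁻)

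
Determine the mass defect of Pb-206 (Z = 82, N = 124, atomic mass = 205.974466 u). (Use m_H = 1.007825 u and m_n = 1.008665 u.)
Δm = Z·m_H + N·m_n − M = 1.742 u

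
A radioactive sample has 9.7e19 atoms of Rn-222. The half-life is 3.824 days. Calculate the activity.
A = λN = 1.758e19 decays/day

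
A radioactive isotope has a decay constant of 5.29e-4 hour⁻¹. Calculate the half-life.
t½ = ln(2)/λ = 1310 hours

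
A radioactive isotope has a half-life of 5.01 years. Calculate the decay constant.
λ = ln(2)/t½ = 0.1384 year⁻¹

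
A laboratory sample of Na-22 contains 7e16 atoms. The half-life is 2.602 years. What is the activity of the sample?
A = λN = 1.865e16 decays/year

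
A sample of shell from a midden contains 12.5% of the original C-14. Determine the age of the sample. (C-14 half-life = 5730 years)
Age = t½ × log₂(1/ratio) = 17190 years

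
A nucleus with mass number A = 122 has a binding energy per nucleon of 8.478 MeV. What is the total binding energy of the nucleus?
B.E. = 8.478 × 122 = 1034 MeV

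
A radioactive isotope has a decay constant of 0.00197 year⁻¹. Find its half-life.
t½ = ln(2)/λ = 351.9 years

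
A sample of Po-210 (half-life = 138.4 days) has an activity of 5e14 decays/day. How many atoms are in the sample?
N = A/λ = 9.983e16 atoms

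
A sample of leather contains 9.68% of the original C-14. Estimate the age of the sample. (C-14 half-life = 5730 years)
Age = t½ × log₂(1/ratio) = 19300 years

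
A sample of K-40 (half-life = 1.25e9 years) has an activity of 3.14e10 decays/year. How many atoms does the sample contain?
N = A/λ = 5.663e19 atoms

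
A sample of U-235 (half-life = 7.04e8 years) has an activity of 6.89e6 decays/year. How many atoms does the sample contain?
N = A/λ = 6.998e15 atoms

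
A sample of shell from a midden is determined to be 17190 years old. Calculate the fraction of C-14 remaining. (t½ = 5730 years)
N/N₀ = (1/2)^(t/t½) = 0.125 = 12.5%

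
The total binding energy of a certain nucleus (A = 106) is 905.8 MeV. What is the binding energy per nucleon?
B.E./A = 905.8/106 = 8.545 MeV/nucleon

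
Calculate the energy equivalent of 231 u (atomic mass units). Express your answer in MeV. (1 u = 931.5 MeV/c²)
E = mc² = 2.152e5 MeV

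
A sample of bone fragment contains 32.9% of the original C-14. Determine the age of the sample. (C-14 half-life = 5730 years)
Age = t½ × log₂(1/ratio) = 9190 years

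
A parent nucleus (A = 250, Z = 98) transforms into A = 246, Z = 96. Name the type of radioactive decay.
ΔA = -4, ΔZ = -2 ⇒ alpha decay (α)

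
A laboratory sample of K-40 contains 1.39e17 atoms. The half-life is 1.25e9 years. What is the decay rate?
A = λN = 7.708e7 decays/year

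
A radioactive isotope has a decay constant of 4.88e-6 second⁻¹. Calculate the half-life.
t½ = ln(2)/λ = 1.42e5 seconds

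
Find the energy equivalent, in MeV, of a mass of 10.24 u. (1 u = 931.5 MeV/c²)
E = mc² = 9539 MeV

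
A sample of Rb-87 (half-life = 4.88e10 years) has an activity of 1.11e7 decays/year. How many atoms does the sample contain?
N = A/λ = 7.815e17 atoms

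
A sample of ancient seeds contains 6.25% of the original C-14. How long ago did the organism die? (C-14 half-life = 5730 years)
Age = t½ × log₂(1/ratio) = 22920 years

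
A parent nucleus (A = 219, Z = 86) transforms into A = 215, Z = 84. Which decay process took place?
ΔA = -4, ΔZ = -2 ⇒ alpha decay (α)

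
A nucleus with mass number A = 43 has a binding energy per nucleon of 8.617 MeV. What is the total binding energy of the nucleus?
B.E. = 8.617 × 43 = 370.5 MeV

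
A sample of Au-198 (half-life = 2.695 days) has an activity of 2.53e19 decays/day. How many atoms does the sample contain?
N = A/λ = 9.837e19 atoms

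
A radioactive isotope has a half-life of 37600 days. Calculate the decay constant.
λ = ln(2)/t½ = 1.843e-5 day⁻¹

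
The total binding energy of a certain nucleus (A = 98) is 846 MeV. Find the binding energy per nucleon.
B.E./A = 846/98 = 8.633 MeV/nucleon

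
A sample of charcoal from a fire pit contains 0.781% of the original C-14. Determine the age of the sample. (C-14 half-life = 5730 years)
Age = t½ × log₂(1/ratio) = 40110 years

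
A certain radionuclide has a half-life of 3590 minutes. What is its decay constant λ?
λ = ln(2)/t½ = 1.931e-4 minute⁻¹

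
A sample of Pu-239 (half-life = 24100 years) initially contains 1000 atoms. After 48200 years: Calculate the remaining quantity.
N = N₀(1/2)^(t/t½) = 250 atoms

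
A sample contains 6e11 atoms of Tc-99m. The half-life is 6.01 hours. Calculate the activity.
A = λN = 6.92e10 decays/hour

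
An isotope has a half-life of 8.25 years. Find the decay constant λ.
λ = ln(2)/t½ = 0.08402 year⁻¹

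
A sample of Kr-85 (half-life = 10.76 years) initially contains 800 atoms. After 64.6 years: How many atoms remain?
N = N₀(1/2)^(t/t½) = 12.47 atoms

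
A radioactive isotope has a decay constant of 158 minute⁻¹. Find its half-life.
t½ = ln(2)/λ = 0.004387 minutes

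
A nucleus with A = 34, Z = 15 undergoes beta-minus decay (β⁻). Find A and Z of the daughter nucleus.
Daughter: A = 34, Z = 16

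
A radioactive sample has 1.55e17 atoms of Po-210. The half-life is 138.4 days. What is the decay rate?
A = λN = 7.763e14 decays/day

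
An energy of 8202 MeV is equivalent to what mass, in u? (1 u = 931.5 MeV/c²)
m = E/c² = 8.805 u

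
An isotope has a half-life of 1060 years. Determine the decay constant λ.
λ = ln(2)/t½ = 6.539e-4 year⁻¹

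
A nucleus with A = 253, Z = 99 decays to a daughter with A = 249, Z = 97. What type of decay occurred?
ΔA = -4, ΔZ = -2 ⇒ alpha decay (α)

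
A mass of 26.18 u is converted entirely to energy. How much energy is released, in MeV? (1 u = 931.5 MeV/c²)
E = mc² = 24390 MeV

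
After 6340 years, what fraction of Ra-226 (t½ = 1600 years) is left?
N/N₀ = (1/2)^(t/t½) = 0.06415 = 6.41%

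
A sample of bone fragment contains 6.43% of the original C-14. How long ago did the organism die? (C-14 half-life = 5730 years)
Age = t½ × log₂(1/ratio) = 22690 years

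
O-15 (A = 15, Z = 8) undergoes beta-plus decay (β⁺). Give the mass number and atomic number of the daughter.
Daughter: A = 15, Z = 7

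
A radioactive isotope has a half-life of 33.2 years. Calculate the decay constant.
λ = ln(2)/t½ = 0.02088 year⁻¹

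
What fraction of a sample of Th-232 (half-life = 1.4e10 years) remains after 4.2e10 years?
N/N₀ = (1/2)^(t/t½) = 0.125 = 12.5%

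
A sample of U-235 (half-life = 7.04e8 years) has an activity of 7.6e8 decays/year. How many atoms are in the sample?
N = A/λ = 7.719e17 atoms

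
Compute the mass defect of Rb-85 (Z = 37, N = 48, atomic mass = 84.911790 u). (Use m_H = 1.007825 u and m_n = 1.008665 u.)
Δm = Z·m_H + N·m_n − M = 0.7937 u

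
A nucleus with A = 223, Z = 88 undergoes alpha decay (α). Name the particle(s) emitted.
α particle = ⁴₂He (2 protons + 2 neutrons)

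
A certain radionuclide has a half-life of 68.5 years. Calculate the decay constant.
λ = ln(2)/t½ = 0.01012 year⁻¹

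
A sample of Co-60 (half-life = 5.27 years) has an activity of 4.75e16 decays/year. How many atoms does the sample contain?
N = A/λ = 3.611e17 atoms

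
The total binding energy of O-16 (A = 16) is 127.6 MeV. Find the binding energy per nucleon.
B.E./A = 127.6/16 = 7.975 MeV/nucleon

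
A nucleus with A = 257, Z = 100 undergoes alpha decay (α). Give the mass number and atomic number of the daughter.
Daughter: A = 253, Z = 98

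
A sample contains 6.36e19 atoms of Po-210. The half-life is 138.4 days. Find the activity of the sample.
A = λN = 3.185e17 decays/day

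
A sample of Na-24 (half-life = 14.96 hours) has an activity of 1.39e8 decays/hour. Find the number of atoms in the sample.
N = A/λ = 3e9 atoms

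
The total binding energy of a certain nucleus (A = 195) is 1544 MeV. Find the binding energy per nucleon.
B.E./A = 1544/195 = 7.918 MeV/nucleon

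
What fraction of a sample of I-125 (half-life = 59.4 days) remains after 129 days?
N/N₀ = (1/2)^(t/t½) = 0.2219 = 22.2%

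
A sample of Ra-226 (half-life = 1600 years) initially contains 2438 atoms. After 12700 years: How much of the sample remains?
N = N₀(1/2)^(t/t½) = 9.945 atoms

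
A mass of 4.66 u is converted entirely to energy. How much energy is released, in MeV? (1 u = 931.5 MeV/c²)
E = mc² = 4341 MeV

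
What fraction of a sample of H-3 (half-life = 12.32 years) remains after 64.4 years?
N/N₀ = (1/2)^(t/t½) = 0.0267 = 2.67%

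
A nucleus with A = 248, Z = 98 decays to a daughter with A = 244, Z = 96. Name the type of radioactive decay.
ΔA = -4, ΔZ = -2 ⇒ alpha decay (α)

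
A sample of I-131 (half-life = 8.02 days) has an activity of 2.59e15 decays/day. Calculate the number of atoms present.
N = A/λ = 2.997e16 atoms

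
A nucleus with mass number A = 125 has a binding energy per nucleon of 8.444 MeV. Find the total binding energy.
B.E. = 8.444 × 125 = 1056 MeV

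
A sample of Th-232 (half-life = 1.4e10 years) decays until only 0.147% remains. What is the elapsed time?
t = t½ × log₂(N₀/N) = 1.317e11 years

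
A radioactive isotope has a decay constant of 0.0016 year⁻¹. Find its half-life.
t½ = ln(2)/λ = 433.2 years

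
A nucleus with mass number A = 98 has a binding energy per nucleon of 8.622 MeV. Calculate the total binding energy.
B.E. = 8.622 × 98 = 845 MeV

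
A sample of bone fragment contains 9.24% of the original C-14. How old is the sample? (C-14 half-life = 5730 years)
Age = t½ × log₂(1/ratio) = 19690 years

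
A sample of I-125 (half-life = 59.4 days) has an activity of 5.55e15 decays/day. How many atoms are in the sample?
N = A/λ = 4.756e17 atoms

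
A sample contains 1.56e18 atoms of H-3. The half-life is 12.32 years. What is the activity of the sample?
A = λN = 8.777e16 decays/year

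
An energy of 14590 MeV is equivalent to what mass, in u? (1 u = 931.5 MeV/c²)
m = E/c² = 15.66 u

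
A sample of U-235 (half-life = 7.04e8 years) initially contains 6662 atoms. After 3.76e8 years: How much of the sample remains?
N = N₀(1/2)^(t/t½) = 4601 atoms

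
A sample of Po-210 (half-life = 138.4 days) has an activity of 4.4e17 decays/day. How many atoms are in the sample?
N = A/λ = 8.785e19 atoms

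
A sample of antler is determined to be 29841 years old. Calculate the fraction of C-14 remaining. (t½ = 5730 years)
N/N₀ = (1/2)^(t/t½) = 0.02706 = 2.71%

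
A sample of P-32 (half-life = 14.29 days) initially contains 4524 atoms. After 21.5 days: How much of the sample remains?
N = N₀(1/2)^(t/t½) = 1594 atoms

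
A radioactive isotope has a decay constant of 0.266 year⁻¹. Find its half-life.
t½ = ln(2)/λ = 2.606 years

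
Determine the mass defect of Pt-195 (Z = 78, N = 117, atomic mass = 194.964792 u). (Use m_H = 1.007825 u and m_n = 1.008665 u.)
Δm = Z·m_H + N·m_n − M = 1.659 u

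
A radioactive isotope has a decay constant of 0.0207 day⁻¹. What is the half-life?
t½ = ln(2)/λ = 33.49 days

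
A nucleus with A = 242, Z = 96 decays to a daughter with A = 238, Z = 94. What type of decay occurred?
ΔA = -4, ΔZ = -2 ⇒ alpha decay (α)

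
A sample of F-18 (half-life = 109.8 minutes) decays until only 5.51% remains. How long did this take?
t = t½ × log₂(N₀/N) = 459.2 minutes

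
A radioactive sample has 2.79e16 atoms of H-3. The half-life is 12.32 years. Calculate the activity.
A = λN = 1.57e15 decays/year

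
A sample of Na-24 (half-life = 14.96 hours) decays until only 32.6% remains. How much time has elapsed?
t = t½ × log₂(N₀/N) = 24.19 hours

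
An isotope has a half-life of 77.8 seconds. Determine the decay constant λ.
λ = ln(2)/t½ = 0.008909 second⁻¹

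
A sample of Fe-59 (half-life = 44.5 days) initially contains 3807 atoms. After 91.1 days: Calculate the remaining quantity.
N = N₀(1/2)^(t/t½) = 921.1 atoms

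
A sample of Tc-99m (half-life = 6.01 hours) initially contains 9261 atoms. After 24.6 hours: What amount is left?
N = N₀(1/2)^(t/t½) = 542.6 atoms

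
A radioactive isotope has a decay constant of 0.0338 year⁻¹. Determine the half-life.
t½ = ln(2)/λ = 20.51 years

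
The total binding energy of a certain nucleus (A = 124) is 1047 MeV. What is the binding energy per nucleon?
B.E./A = 1047/124 = 8.444 MeV/nucleon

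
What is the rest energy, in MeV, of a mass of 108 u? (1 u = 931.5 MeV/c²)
E = mc² = 1.006e5 MeV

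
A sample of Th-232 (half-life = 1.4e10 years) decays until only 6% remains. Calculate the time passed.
t = t½ × log₂(N₀/N) = 5.682e10 years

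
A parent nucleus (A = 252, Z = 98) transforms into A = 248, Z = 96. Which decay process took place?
ΔA = -4, ΔZ = -2 ⇒ alpha decay (α)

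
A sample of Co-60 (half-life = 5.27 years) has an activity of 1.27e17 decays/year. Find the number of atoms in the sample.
N = A/λ = 9.656e17 atoms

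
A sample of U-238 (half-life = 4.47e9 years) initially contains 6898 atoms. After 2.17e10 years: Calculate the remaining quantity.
N = N₀(1/2)^(t/t½) = 238.4 atoms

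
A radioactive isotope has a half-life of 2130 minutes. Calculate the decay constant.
λ = ln(2)/t½ = 3.254e-4 minute⁻¹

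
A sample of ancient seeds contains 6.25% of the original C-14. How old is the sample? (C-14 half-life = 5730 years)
Age = t½ × log₂(1/ratio) = 22920 years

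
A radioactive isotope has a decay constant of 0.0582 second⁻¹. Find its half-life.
t½ = ln(2)/λ = 11.91 seconds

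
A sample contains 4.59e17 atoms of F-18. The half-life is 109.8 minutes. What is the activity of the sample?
A = λN = 2.898e15 decays/minute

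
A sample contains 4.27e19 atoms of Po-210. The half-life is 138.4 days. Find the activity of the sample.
A = λN = 2.139e17 decays/day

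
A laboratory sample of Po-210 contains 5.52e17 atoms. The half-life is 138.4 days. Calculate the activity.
A = λN = 2.765e15 decays/day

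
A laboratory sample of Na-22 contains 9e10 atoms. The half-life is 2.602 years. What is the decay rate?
A = λN = 2.398e10 decays/year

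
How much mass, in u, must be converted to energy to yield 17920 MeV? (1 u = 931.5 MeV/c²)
m = E/c² = 19.24 u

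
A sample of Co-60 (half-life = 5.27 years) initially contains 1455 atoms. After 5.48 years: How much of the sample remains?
N = N₀(1/2)^(t/t½) = 707.7 atoms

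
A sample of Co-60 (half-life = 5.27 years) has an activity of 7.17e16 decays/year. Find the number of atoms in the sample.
N = A/λ = 5.451e17 atoms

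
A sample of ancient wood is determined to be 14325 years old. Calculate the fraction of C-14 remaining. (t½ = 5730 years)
N/N₀ = (1/2)^(t/t½) = 0.1768 = 17.7%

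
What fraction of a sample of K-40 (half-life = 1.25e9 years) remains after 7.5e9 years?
N/N₀ = (1/2)^(t/t½) = 0.01562 = 1.56%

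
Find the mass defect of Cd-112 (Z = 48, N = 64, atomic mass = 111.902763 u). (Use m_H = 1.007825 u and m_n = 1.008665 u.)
Δm = Z·m_H + N·m_n − M = 1.027 u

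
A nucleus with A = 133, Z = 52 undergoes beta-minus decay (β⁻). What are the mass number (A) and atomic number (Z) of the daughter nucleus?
Daughter: A = 133, Z = 53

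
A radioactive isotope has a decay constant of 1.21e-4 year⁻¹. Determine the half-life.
t½ = ln(2)/λ = 5728 years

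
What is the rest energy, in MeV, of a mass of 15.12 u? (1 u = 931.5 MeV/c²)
E = mc² = 14080 MeV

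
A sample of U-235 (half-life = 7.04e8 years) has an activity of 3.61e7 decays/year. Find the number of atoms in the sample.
N = A/λ = 3.667e16 atoms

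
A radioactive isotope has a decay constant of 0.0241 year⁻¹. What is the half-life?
t½ = ln(2)/λ = 28.76 years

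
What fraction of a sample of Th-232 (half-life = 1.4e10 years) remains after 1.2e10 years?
N/N₀ = (1/2)^(t/t½) = 0.552 = 55.2%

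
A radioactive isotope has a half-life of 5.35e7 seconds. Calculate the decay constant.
λ = ln(2)/t½ = 1.296e-8 second⁻¹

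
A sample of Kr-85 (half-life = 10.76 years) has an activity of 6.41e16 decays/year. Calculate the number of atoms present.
N = A/λ = 9.95e17 atoms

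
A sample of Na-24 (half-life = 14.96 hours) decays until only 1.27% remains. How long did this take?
t = t½ × log₂(N₀/N) = 94.23 hours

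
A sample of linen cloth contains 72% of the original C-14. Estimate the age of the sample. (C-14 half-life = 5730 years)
Age = t½ × log₂(1/ratio) = 2716 years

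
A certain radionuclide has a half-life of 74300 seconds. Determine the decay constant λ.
λ = ln(2)/t½ = 9.329e-6 second⁻¹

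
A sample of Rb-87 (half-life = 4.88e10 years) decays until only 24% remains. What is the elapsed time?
t = t½ × log₂(N₀/N) = 1.005e11 years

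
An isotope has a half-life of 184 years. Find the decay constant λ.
λ = ln(2)/t½ = 0.003767 year⁻¹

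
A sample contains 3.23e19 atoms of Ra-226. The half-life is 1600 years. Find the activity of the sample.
A = λN = 1.399e16 decays/year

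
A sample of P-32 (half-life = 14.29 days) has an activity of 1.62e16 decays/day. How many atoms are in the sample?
N = A/λ = 3.34e17 atoms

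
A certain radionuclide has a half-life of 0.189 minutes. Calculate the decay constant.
λ = ln(2)/t½ = 3.667 minute⁻¹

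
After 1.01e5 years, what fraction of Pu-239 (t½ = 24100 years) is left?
N/N₀ = (1/2)^(t/t½) = 0.05475 = 5.48%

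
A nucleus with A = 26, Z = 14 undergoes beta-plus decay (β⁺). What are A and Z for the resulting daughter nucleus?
Daughter: A = 26, Z = 13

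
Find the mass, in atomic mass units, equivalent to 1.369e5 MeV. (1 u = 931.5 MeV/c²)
m = E/c² = 147 u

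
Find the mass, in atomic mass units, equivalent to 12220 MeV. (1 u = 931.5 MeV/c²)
m = E/c² = 13.12 u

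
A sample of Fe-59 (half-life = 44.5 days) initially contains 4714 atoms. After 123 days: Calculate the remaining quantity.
N = N₀(1/2)^(t/t½) = 694 atoms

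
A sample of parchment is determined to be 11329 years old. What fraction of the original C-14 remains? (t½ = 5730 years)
N/N₀ = (1/2)^(t/t½) = 0.254 = 25.4%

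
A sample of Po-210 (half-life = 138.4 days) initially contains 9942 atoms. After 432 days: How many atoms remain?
N = N₀(1/2)^(t/t½) = 1142 atoms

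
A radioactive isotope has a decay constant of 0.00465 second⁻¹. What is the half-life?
t½ = ln(2)/λ = 149.1 seconds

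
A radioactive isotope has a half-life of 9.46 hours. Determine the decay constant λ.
λ = ln(2)/t½ = 0.07327 hour⁻¹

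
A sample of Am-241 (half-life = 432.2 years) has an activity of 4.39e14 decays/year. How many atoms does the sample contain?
N = A/λ = 2.737e17 atoms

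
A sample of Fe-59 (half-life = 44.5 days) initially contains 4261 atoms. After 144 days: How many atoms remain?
N = N₀(1/2)^(t/t½) = 452.3 atoms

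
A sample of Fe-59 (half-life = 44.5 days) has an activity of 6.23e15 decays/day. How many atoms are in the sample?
N = A/λ = 4e17 atoms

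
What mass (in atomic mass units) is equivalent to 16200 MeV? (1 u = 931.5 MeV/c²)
m = E/c² = 17.39 u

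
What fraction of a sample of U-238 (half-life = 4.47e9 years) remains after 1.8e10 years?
N/N₀ = (1/2)^(t/t½) = 0.06135 = 6.13%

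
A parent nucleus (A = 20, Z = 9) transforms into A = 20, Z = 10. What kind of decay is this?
ΔA = 0, ΔZ = +1 ⇒ beta-minus decay (β⁻)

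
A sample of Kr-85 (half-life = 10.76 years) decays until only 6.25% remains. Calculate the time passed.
t = t½ × log₂(N₀/N) = 43.04 years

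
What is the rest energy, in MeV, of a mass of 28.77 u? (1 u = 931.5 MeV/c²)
E = mc² = 26800 MeV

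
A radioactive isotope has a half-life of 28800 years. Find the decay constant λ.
λ = ln(2)/t½ = 2.407e-5 year⁻¹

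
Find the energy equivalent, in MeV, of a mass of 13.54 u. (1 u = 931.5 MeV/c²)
E = mc² = 12610 MeV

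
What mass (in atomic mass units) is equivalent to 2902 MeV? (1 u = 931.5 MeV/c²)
m = E/c² = 3.115 u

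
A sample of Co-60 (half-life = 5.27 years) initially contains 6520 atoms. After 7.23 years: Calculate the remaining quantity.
N = N₀(1/2)^(t/t½) = 2519 atoms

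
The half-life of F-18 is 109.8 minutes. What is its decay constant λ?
λ = ln(2)/t½ = 0.006313 minute⁻¹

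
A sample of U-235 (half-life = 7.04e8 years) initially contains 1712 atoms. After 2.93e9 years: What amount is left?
N = N₀(1/2)^(t/t½) = 95.64 atoms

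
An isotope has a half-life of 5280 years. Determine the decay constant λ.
λ = ln(2)/t½ = 1.313e-4 year⁻¹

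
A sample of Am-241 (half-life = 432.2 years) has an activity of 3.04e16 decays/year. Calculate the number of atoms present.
N = A/λ = 1.896e19 atoms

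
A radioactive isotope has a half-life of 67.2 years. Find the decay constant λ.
λ = ln(2)/t½ = 0.01031 year⁻¹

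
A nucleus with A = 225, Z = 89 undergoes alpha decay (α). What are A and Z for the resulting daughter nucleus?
Daughter: A = 221, Z = 87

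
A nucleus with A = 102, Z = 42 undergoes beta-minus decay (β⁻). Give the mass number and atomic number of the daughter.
Daughter: A = 102, Z = 43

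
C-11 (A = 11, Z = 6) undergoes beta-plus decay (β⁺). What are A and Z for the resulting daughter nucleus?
Daughter: A = 11, Z = 5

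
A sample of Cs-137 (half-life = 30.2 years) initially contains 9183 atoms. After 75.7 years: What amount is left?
N = N₀(1/2)^(t/t½) = 1616 atoms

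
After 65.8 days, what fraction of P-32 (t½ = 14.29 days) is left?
N/N₀ = (1/2)^(t/t½) = 0.0411 = 4.11%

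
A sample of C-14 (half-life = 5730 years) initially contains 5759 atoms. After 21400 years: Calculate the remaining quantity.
N = N₀(1/2)^(t/t½) = 432.6 atoms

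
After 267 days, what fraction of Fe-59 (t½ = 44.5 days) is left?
N/N₀ = (1/2)^(t/t½) = 0.01562 = 1.56%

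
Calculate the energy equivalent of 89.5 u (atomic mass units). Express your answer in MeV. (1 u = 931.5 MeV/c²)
E = mc² = 83370 MeV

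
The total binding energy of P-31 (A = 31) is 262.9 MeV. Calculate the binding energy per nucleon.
B.E./A = 262.9/31 = 8.481 MeV/nucleon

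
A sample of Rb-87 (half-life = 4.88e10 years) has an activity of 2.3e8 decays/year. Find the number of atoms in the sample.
N = A/λ = 1.619e19 atoms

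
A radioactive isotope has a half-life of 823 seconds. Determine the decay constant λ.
λ = ln(2)/t½ = 8.422e-4 second⁻¹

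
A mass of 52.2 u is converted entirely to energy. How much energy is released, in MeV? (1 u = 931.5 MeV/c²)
E = mc² = 48620 MeV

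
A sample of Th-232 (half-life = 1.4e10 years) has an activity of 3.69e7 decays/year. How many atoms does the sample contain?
N = A/λ = 7.453e17 atoms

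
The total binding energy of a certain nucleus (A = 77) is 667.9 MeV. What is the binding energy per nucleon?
B.E./A = 667.9/77 = 8.674 MeV/nucleon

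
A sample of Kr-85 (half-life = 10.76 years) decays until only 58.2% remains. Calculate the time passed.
t = t½ × log₂(N₀/N) = 8.403 years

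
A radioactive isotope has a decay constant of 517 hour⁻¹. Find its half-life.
t½ = ln(2)/λ = 0.001341 hours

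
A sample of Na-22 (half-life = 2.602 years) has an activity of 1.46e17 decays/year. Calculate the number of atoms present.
N = A/λ = 5.481e17 atoms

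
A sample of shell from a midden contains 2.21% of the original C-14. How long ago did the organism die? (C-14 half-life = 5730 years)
Age = t½ × log₂(1/ratio) = 31510 years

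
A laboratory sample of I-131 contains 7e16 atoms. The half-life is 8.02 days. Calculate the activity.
A = λN = 6.05e15 decays/day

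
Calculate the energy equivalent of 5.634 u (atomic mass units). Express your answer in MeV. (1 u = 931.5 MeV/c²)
E = mc² = 5248 MeV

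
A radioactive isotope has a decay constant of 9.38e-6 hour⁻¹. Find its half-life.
t½ = ln(2)/λ = 73900 hours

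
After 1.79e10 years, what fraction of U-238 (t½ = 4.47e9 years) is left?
N/N₀ = (1/2)^(t/t½) = 0.06231 = 6.23%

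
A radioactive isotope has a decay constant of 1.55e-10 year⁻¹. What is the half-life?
t½ = ln(2)/λ = 4.472e9 years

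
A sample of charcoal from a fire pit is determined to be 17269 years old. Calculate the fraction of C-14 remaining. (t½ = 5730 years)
N/N₀ = (1/2)^(t/t½) = 0.1238 = 12.4%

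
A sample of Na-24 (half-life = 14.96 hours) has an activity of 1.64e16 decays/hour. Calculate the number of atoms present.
N = A/λ = 3.54e17 atoms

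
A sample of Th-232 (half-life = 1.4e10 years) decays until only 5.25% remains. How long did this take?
t = t½ × log₂(N₀/N) = 5.952e10 years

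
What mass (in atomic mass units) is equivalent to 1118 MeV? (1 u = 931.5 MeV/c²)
m = E/c² = 1.2 u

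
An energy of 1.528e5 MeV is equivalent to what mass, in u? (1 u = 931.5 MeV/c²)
m = E/c² = 164 u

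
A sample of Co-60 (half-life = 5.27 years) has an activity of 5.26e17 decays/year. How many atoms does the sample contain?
N = A/λ = 3.999e18 atoms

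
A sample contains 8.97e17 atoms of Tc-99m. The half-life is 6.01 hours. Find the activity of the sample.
A = λN = 1.035e17 decays/hour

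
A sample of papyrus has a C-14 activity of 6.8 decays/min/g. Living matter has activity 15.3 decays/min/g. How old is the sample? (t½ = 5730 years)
Age = t½ × log₂(A₀/A) = 6704 years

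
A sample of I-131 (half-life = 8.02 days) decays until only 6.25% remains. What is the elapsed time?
t = t½ × log₂(N₀/N) = 32.08 days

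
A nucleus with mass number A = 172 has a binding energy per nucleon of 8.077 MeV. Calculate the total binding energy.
B.E. = 8.077 × 172 = 1389 MeV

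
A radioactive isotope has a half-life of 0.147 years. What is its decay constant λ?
λ = ln(2)/t½ = 4.715 year⁻¹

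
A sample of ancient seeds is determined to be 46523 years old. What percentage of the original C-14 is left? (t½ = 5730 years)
N/N₀ = (1/2)^(t/t½) = 0.003596 = 0.36%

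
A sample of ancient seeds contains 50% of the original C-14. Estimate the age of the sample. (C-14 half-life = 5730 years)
Age = t½ × log₂(1/ratio) = 5730 years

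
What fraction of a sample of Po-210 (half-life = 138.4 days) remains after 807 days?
N/N₀ = (1/2)^(t/t½) = 0.01757 = 1.76%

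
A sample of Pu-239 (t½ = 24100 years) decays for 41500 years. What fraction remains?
N/N₀ = (1/2)^(t/t½) = 0.3031 = 30.3%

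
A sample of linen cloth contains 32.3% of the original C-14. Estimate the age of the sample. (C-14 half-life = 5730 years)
Age = t½ × log₂(1/ratio) = 9342 years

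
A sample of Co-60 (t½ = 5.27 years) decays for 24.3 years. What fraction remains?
N/N₀ = (1/2)^(t/t½) = 0.04092 = 4.09%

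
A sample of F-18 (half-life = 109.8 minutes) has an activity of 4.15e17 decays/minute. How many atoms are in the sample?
N = A/λ = 6.574e19 atoms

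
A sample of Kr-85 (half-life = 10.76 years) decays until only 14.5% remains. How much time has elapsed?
t = t½ × log₂(N₀/N) = 29.98 years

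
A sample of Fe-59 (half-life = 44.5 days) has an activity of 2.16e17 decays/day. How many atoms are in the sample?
N = A/λ = 1.387e19 atoms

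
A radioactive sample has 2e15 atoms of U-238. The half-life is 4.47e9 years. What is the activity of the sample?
A = λN = 3.101e5 decays/year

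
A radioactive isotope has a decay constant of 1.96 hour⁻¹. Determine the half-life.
t½ = ln(2)/λ = 0.3536 hours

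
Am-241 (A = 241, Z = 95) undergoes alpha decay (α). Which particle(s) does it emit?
α particle = ⁴₂He (2 protons + 2 neutrons)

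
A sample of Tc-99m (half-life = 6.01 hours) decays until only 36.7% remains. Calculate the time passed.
t = t½ × log₂(N₀/N) = 8.691 hours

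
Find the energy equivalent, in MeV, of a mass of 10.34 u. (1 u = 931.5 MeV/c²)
E = mc² = 9632 MeV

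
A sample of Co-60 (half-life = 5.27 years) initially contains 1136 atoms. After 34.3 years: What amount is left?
N = N₀(1/2)^(t/t½) = 12.48 atoms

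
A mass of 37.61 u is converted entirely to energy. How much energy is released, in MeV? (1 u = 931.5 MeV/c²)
E = mc² = 35030 MeV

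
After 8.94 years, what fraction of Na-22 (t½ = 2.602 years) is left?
N/N₀ = (1/2)^(t/t½) = 0.09241 = 9.24%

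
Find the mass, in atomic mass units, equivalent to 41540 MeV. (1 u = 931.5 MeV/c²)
m = E/c² = 44.59 u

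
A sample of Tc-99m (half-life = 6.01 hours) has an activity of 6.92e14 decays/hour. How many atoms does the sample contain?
N = A/λ = 6e15 atoms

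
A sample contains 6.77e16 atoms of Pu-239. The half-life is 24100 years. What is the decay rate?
A = λN = 1.947e12 decays/year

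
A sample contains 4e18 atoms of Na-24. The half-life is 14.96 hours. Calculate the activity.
A = λN = 1.853e17 decays/hour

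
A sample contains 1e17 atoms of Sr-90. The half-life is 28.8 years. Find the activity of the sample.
A = λN = 2.407e15 decays/year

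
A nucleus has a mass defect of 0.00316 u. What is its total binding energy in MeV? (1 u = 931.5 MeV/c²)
B.E. = Δm × 931.5 = 2.944 MeV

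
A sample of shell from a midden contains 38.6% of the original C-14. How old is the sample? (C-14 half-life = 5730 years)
Age = t½ × log₂(1/ratio) = 7869 years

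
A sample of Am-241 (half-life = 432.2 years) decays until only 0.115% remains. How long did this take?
t = t½ × log₂(N₀/N) = 4220 years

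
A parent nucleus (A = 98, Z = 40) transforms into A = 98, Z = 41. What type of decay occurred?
ΔA = 0, ΔZ = +1 ⇒ beta-minus decay (β⁻)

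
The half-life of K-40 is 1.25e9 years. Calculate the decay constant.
λ = ln(2)/t½ = 5.545e-10 year⁻¹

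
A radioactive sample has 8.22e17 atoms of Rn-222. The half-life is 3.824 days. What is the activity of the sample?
A = λN = 1.49e17 decays/day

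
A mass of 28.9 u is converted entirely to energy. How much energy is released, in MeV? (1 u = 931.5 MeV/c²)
E = mc² = 26920 MeV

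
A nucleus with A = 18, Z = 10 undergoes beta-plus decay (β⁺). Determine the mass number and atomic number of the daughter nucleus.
Daughter: A = 18, Z = 9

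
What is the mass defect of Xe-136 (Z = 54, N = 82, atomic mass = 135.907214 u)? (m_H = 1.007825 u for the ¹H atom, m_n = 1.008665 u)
Δm = Z·m_H + N·m_n − M = 1.226 u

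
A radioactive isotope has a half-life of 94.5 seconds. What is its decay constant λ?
λ = ln(2)/t½ = 0.007335 second⁻¹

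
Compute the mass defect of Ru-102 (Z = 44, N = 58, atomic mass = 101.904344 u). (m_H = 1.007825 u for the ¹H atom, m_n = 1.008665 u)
Δm = Z·m_H + N·m_n − M = 0.9425 u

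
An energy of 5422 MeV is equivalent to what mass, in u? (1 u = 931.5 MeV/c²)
m = E/c² = 5.821 u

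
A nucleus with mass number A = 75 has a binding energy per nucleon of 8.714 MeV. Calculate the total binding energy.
B.E. = 8.714 × 75 = 653.6 MeV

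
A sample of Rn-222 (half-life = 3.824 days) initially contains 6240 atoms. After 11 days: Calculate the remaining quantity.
N = N₀(1/2)^(t/t½) = 849.7 atoms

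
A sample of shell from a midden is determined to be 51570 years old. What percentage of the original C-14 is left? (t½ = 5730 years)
N/N₀ = (1/2)^(t/t½) = 0.001953 = 0.195%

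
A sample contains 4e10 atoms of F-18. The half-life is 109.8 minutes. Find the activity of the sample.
A = λN = 2.525e8 decays/minute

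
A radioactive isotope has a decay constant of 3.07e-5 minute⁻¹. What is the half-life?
t½ = ln(2)/λ = 22580 minutes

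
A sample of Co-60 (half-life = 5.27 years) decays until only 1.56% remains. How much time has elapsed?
t = t½ × log₂(N₀/N) = 31.63 years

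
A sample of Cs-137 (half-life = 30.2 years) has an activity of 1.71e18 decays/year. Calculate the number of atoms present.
N = A/λ = 7.45e19 atoms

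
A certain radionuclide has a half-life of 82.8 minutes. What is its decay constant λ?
λ = ln(2)/t½ = 0.008371 minute⁻¹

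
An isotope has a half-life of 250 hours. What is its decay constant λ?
λ = ln(2)/t½ = 0.002773 hour⁻¹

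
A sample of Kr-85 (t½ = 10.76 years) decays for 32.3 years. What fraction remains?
N/N₀ = (1/2)^(t/t½) = 0.1248 = 12.5%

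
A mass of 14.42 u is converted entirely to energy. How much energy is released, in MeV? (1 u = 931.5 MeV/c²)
E = mc² = 13430 MeV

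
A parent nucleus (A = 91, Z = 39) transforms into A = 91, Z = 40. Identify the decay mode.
ΔA = 0, ΔZ = +1 ⇒ beta-minus decay (β⁻)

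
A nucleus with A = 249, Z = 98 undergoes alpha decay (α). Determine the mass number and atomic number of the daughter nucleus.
Daughter: A = 245, Z = 96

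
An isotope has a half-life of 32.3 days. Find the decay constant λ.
λ = ln(2)/t½ = 0.02146 day⁻¹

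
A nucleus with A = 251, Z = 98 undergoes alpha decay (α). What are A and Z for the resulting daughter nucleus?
Daughter: A = 247, Z = 96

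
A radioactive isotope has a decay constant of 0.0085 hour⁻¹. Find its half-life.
t½ = ln(2)/λ = 81.55 hours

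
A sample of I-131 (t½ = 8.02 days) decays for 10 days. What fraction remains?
N/N₀ = (1/2)^(t/t½) = 0.4214 = 42.1%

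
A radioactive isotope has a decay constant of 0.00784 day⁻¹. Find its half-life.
t½ = ln(2)/λ = 88.41 days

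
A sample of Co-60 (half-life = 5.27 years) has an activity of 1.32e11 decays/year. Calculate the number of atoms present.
N = A/λ = 1.004e12 atoms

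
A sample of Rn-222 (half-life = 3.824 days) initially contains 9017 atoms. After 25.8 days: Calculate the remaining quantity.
N = N₀(1/2)^(t/t½) = 83.96 atoms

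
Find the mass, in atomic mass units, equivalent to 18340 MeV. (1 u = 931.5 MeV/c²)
m = E/c² = 19.69 u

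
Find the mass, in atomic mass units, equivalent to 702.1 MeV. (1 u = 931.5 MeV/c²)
m = E/c² = 0.7537 u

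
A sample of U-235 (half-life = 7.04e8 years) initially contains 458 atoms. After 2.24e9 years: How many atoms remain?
N = N₀(1/2)^(t/t½) = 50.47 atoms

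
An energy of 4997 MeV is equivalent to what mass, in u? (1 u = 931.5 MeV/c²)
m = E/c² = 5.364 u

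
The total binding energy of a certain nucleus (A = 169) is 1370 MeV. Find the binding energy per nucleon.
B.E./A = 1370/169 = 8.107 MeV/nucleon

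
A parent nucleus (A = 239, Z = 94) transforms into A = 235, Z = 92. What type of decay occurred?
ΔA = -4, ΔZ = -2 ⇒ alpha decay (α)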